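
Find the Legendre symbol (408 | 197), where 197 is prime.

Euler's criterion: (408/197) ≡ 14^98 (mod 197).
14^2 ≡ 196 (mod 197)
14^4 ≡ 1 (mod 197)
14^8 ≡ 1 (mod 197)
14^16 ≡ 1 (mod 197)
14^32 ≡ 1 (mod 197)
14^64 ≡ 1 (mod 197)
14^98 = 14^(64+32+2) ≡ 196 (mod 197).
Result is 196 ≡ −1, so (408/197) = −1.

-1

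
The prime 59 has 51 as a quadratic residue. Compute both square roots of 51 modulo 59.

Since 59 ≡ 3 (mod 4), a square root of 51 is 51^((59+1)/4) = 51^15 mod 59.
Repeated squaring: 51^2≡5, 51^4≡25, 51^8≡35 (mod 59).
51^15 = 51^(8+4+2+1) ≡ 46 (mod 59).
Check: 46² = 2116 ≡ 51 (mod 59). The two roots are 13 and 46.

13, 46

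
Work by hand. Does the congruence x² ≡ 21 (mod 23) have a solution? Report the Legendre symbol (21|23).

-1

Reciprocity: 21 ≡ 1 and 23 ≡ 3 (mod 4), so (21/23) = +(23/21).
Reduce top mod 21: now compute (2/21).
Pull out 2: since 21 ≡ 5 (mod 8), (2/21) = -1.
Reached (1/21) = 1. Collecting the sign flips along the way, the symbol is -1.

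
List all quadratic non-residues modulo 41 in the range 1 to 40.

Square k = 1,…,20 (k and 41−k give the same square):
1²=1, 2²=4, 3²=9, 4²=16, 5²=25, 6²=36, 7²≡8, 8²≡23, 9²≡40, 10²≡18, 11²≡39, 12²≡21, 13²≡5, 14²≡32, 15²≡20, 16²≡10, 17²≡2, 18²≡37, 19²≡33, 20²≡31 (mod 41).
The residues are {1, 2, 4, 5, 8, 9, 10, 16, 18, 20, 21, 23, 25, 31, 32, 33, 36, 37, 39, 40}; the non-residues are the remaining 20 nonzero classes.

3 6 7 11 12 13 14 15 17 19 22 24 26 27 28 29 30 34 35 38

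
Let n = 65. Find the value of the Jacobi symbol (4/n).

Pull out 2^2: since 65 ≡ 1 (mod 8), (2/65) = +1, so (2/65)^2 = +1.
Reached (1/65) = 1. Collecting the sign flips along the way, the symbol is +1.

1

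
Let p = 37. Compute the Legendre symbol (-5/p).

Euler's criterion: (-5/37) ≡ 32^18 (mod 37).
32^2 ≡ 25 (mod 37)
32^4 ≡ 33 (mod 37)
32^8 ≡ 16 (mod 37)
32^16 ≡ 34 (mod 37)
32^18 = 32^(16+2) ≡ 36 (mod 37).
Result is 36 ≡ −1, so (-5/37) = −1.

-1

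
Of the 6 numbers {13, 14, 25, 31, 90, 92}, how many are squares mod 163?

3

(13/163) = -1 → non-residue.
(14/163) = +1 → QR.
(25/163) = +1 → QR.
(31/163) = -1 → non-residue.
(90/163) = +1 → QR.
(92/163) = -1 → non-residue.
Total quadratic residues among the 6: 3.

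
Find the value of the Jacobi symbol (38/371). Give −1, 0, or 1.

-1

Pull out 2: since 371 ≡ 3 (mod 8), (2/371) = -1.
Reciprocity: 19 ≡ 3 and 371 ≡ 3 (mod 4), so (19/371) = −(371/19).
Reduce top mod 19: now compute (10/19).
Pull out 2: since 19 ≡ 3 (mod 8), (2/19) = -1.
Reciprocity: 5 ≡ 1 and 19 ≡ 3 (mod 4), so (5/19) = +(19/5).
Reduce top mod 5: now compute (4/5).
Pull out 2^2: since 5 ≡ 5 (mod 8), (2/5) = -1, so (2/5)^2 = +1.
Reached (1/5) = 1. Collecting the sign flips along the way, the symbol is -1.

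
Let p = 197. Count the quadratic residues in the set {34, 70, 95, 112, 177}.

3

(34/197) = +1 → QR.
(70/197) = +1 → QR.
(95/197) = -1 → non-residue.
(112/197) = +1 → QR.
(177/197) = -1 → non-residue.
Total quadratic residues among the 5: 3.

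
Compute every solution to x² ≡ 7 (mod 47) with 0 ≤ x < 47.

17, 30

Since 47 ≡ 3 (mod 4), a square root of 7 is 7^((47+1)/4) = 7^12 mod 47.
Repeated squaring: 7^2≡2, 7^4≡4, 7^8≡16 (mod 47).
7^12 = 7^(8+4) ≡ 17 (mod 47).
Check: 17² = 289 ≡ 7 (mod 47). The two roots are 17 and 30.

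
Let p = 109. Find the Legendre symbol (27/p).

1

Reciprocity: 27 ≡ 3 and 109 ≡ 1 (mod 4), so (27/109) = +(109/27).
Reduce top mod 27: now compute (1/27).
Reached (1/27) = 1. Collecting the sign flips along the way, the symbol is +1.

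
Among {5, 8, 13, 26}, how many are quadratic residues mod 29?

2

(5/29) = +1 → QR.
(8/29) = -1 → non-residue.
(13/29) = +1 → QR.
(26/29) = -1 → non-residue.
Total quadratic residues among the 4: 2.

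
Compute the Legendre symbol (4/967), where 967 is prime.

1

Pull out 2^2: since 967 ≡ 7 (mod 8), (2/967) = +1, so (2/967)^2 = +1.
Reached (1/967) = 1. Collecting the sign flips along the way, the symbol is +1.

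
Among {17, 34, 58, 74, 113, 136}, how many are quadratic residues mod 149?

2

(17/149) = +1 → QR.
(34/149) = -1 → non-residue.
(58/149) = -1 → non-residue.
(74/149) = -1 → non-residue.
(113/149) = +1 → QR.
(136/149) = -1 → non-residue.
Total quadratic residues among the 6: 2.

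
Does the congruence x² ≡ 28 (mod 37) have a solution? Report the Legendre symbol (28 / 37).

1

Pull out 2^2: since 37 ≡ 5 (mod 8), (2/37) = -1, so (2/37)^2 = +1.
Reciprocity: 7 ≡ 3 and 37 ≡ 1 (mod 4), so (7/37) = +(37/7).
Reduce top mod 7: now compute (2/7).
Pull out 2: since 7 ≡ 7 (mod 8), (2/7) = +1.
Reached (1/7) = 1. Collecting the sign flips along the way, the symbol is +1.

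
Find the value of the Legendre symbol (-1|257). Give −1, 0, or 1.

First reduce: -1 ≡ 256 (mod 257).
Pull out 2^8: since 257 ≡ 1 (mod 8), (2/257) = +1, so (2/257)^8 = +1.
Reached (1/257) = 1. Collecting the sign flips along the way, the symbol is +1.

1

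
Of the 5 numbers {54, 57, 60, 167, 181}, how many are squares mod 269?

2

(54/269) = +1 → QR.
(57/269) = +1 → QR.
(60/269) = -1 → non-residue.
(167/269) = -1 → non-residue.
(181/269) = -1 → non-residue.
Total quadratic residues among the 5: 2.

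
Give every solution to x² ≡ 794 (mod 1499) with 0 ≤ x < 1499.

Since 1499 ≡ 3 (mod 4), a square root of 794 is 794^((1499+1)/4) = 794^375 mod 1499.
Repeated squaring: 794^2≡856, 794^4≡1224, 794^8≡675, 794^16≡1428, 794^32≡544, 794^64≡633, 794^128≡456, 794^256≡1074 (mod 1499).
794^375 = 794^(256+64+32+16+4+2+1) ≡ 540 (mod 1499).
Check: 540² = 291600 ≡ 794 (mod 1499). The two roots are 540 and 959.

540, 959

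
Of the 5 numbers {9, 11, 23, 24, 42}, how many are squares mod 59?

1

(9/59) = +1 → QR.
(11/59) = -1 → non-residue.
(23/59) = -1 → non-residue.
(24/59) = -1 → non-residue.
(42/59) = -1 → non-residue.
Total quadratic residues among the 5: 1.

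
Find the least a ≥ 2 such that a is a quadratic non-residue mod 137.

(2/137) = +1, so 2 is a residue.
(3/137) = −1, so 3 is the smallest positive non-residue mod 137.

3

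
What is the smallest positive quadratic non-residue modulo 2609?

3

(2/2609) = +1, so 2 is a residue.
(3/2609) = −1, so 3 is the smallest positive non-residue mod 2609.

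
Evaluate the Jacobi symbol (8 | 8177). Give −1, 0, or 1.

Pull out 2^3: since 8177 ≡ 1 (mod 8), (2/8177) = +1, so (2/8177)^3 = +1.
Reached (1/8177) = 1. Collecting the sign flips along the way, the symbol is +1.

1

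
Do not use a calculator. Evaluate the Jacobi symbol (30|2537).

1

Pull out 2: since 2537 ≡ 1 (mod 8), (2/2537) = +1.
Reciprocity: 15 ≡ 3 and 2537 ≡ 1 (mod 4), so (15/2537) = +(2537/15).
Reduce top mod 15: now compute (2/15).
Pull out 2: since 15 ≡ 7 (mod 8), (2/15) = +1.
Reached (1/15) = 1. Collecting the sign flips along the way, the symbol is +1.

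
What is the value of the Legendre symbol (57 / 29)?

First reduce: 57 ≡ 28 (mod 29).
Pull out 2^2: since 29 ≡ 5 (mod 8), (2/29) = -1, so (2/29)^2 = +1.
Reciprocity: 7 ≡ 3 and 29 ≡ 1 (mod 4), so (7/29) = +(29/7).
Reduce top mod 7: now compute (1/7).
Reached (1/7) = 1. Collecting the sign flips along the way, the symbol is +1.

1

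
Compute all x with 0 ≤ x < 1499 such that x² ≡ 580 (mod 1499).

Since 1499 ≡ 3 (mod 4), a square root of 580 is 580^((1499+1)/4) = 580^375 mod 1499.
Repeated squaring: 580^2≡624, 580^4≡1135, 580^8≡584, 580^16≡783, 580^32≡1497, 580^64≡4, 580^128≡16, 580^256≡256 (mod 1499).
580^375 = 580^(256+64+32+16+4+2+1) ≡ 979 (mod 1499).
Check: 979² = 958441 ≡ 580 (mod 1499). The two roots are 520 and 979.

520, 979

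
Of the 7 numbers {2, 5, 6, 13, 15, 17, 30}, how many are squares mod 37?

(2/37) = -1 → non-residue.
(5/37) = -1 → non-residue.
(6/37) = -1 → non-residue.
(13/37) = -1 → non-residue.
(15/37) = -1 → non-residue.
(17/37) = -1 → non-residue.
(30/37) = +1 → QR.
Total quadratic residues among the 7: 1.

1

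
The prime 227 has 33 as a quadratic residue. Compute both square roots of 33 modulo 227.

Since 227 ≡ 3 (mod 4), a square root of 33 is 33^((227+1)/4) = 33^57 mod 227.
Repeated squaring: 33^2≡181, 33^4≡73, 33^8≡108, 33^16≡87, 33^32≡78 (mod 227).
33^57 = 33^(32+16+8+1) ≡ 43 (mod 227).
Check: 43² = 1849 ≡ 33 (mod 227). The two roots are 43 and 184.

43, 184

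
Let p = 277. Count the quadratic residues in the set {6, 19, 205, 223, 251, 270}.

(6/277) = -1 → non-residue.
(19/277) = +1 → QR.
(205/277) = -1 → non-residue.
(223/277) = -1 → non-residue.
(251/277) = -1 → non-residue.
(270/277) = +1 → QR.
Total quadratic residues among the 6: 2.

2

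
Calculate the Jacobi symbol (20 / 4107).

-1

Pull out 2^2: since 4107 ≡ 3 (mod 8), (2/4107) = -1, so (2/4107)^2 = +1.
Reciprocity: 5 ≡ 1 and 4107 ≡ 3 (mod 4), so (5/4107) = +(4107/5).
Reduce top mod 5: now compute (2/5).
Pull out 2: since 5 ≡ 5 (mod 8), (2/5) = -1.
Reached (1/5) = 1. Collecting the sign flips along the way, the symbol is -1.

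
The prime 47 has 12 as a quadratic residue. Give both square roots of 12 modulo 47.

23, 24

Since 47 ≡ 3 (mod 4), a square root of 12 is 12^((47+1)/4) = 12^12 mod 47.
Repeated squaring: 12^2≡3, 12^4≡9, 12^8≡34 (mod 47).
12^12 = 12^(8+4) ≡ 24 (mod 47).
Check: 24² = 576 ≡ 12 (mod 47). The two roots are 23 and 24.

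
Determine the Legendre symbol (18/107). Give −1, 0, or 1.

Pull out 2: since 107 ≡ 3 (mod 8), (2/107) = -1.
Reciprocity: 9 ≡ 1 and 107 ≡ 3 (mod 4), so (9/107) = +(107/9).
Reduce top mod 9: now compute (8/9).
Pull out 2^3: since 9 ≡ 1 (mod 8), (2/9) = +1, so (2/9)^3 = +1.
Reached (1/9) = 1. Collecting the sign flips along the way, the symbol is -1.

-1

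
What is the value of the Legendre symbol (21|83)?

Euler's criterion: (21/83) ≡ 21^41 (mod 83).
21^2 ≡ 26 (mod 83)
21^4 ≡ 12 (mod 83)
21^8 ≡ 61 (mod 83)
21^16 ≡ 69 (mod 83)
21^32 ≡ 30 (mod 83)
21^41 = 21^(32+8+1) ≡ 1 (mod 83).
Result is 1, so (21/83) = 1.

1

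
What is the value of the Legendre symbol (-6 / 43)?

First reduce: -6 ≡ 37 (mod 43).
Reciprocity: 37 ≡ 1 and 43 ≡ 3 (mod 4), so (37/43) = +(43/37).
Reduce top mod 37: now compute (6/37).
Pull out 2: since 37 ≡ 5 (mod 8), (2/37) = -1.
Reciprocity: 3 ≡ 3 and 37 ≡ 1 (mod 4), so (3/37) = +(37/3).
Reduce top mod 3: now compute (1/3).
Reached (1/3) = 1. Collecting the sign flips along the way, the symbol is -1.

-1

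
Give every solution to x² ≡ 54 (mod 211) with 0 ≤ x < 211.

Since 211 ≡ 3 (mod 4), a square root of 54 is 54^((211+1)/4) = 54^53 mod 211.
Repeated squaring: 54^2≡173, 54^4≡178, 54^8≡34, 54^16≡101, 54^32≡73 (mod 211).
54^53 = 54^(32+16+4+1) ≡ 73 (mod 211).
Check: 73² = 5329 ≡ 54 (mod 211). The two roots are 73 and 138.

73, 138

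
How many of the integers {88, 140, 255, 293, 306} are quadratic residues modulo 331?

2

(88/331) = +1 → QR.
(140/331) = -1 → non-residue.
(255/331) = -1 → non-residue.
(293/331) = +1 → QR.
(306/331) = -1 → non-residue.
Total quadratic residues among the 5: 2.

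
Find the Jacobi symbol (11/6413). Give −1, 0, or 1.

Reciprocity: 11 ≡ 3 and 6413 ≡ 1 (mod 4), so (11/6413) = +(6413/11).
Reduce top mod 11: now compute (0/11).
Top reduces to 0: gcd > 1, so the symbol is 0.

0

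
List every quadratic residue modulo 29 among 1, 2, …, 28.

Square k = 1,…,14 (k and 29−k give the same square):
1²=1, 2²=4, 3²=9, 4²=16, 5²=25, 6²≡7, 7²≡20, 8²≡6, 9²≡23, 10²≡13, 11²≡5, 12²≡28, 13²≡24, 14²≡22 (mod 29).
So the quadratic residues mod 29 are {1, 4, 5, 6, 7, 9, 13, 16, 20, 22, 23, 24, 25, 28}.

1, 4, 5, 6, 7, 9, 13, 16, 20, 22, 23, 24, 25, 28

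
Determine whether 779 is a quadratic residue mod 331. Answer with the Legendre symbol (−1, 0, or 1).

First reduce: 779 ≡ 117 (mod 331).
Reciprocity: 117 ≡ 1 and 331 ≡ 3 (mod 4), so (117/331) = +(331/117).
Reduce top mod 117: now compute (97/117).
Reciprocity: 97 ≡ 1 and 117 ≡ 1 (mod 4), so (97/117) = +(117/97).
Reduce top mod 97: now compute (20/97).
Pull out 2^2: since 97 ≡ 1 (mod 8), (2/97) = +1, so (2/97)^2 = +1.
Reciprocity: 5 ≡ 1 and 97 ≡ 1 (mod 4), so (5/97) = +(97/5).
Reduce top mod 5: now compute (2/5).
Pull out 2: since 5 ≡ 5 (mod 8), (2/5) = -1.
Reached (1/5) = 1. Collecting the sign flips along the way, the symbol is -1.

-1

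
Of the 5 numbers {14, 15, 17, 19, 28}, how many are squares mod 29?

1

(14/29) = -1 → non-residue.
(15/29) = -1 → non-residue.
(17/29) = -1 → non-residue.
(19/29) = -1 → non-residue.
(28/29) = +1 → QR.
Total quadratic residues among the 5: 1.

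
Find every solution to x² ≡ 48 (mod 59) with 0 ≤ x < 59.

15, 44

Since 59 ≡ 3 (mod 4), a square root of 48 is 48^((59+1)/4) = 48^15 mod 59.
Repeated squaring: 48^2≡3, 48^4≡9, 48^8≡22 (mod 59).
48^15 = 48^(8+4+2+1) ≡ 15 (mod 59).
Check: 15² = 225 ≡ 48 (mod 59). The two roots are 15 and 44.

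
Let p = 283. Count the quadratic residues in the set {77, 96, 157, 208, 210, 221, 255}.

4

(77/283) = +1 → QR.
(96/283) = +1 → QR.
(157/283) = +1 → QR.
(208/283) = +1 → QR.
(210/283) = -1 → non-residue.
(221/283) = -1 → non-residue.
(255/283) = -1 → non-residue.
Total quadratic residues among the 7: 4.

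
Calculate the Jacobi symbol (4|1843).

1

Pull out 2^2: since 1843 ≡ 3 (mod 8), (2/1843) = -1, so (2/1843)^2 = +1.
Reached (1/1843) = 1. Collecting the sign flips along the way, the symbol is +1.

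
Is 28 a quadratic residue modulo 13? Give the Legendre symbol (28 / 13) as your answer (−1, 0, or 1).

-1

First reduce: 28 ≡ 2 (mod 13).
Pull out 2: since 13 ≡ 5 (mod 8), (2/13) = -1.
Reached (1/13) = 1. Collecting the sign flips along the way, the symbol is -1.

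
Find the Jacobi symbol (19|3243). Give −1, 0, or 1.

1

Reciprocity: 19 ≡ 3 and 3243 ≡ 3 (mod 4), so (19/3243) = −(3243/19).
Reduce top mod 19: now compute (13/19).
Reciprocity: 13 ≡ 1 and 19 ≡ 3 (mod 4), so (13/19) = +(19/13).
Reduce top mod 13: now compute (6/13).
Pull out 2: since 13 ≡ 5 (mod 8), (2/13) = -1.
Reciprocity: 3 ≡ 3 and 13 ≡ 1 (mod 4), so (3/13) = +(13/3).
Reduce top mod 3: now compute (1/3).
Reached (1/3) = 1. Collecting the sign flips along the way, the symbol is +1.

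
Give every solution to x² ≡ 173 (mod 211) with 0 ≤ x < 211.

Since 211 ≡ 3 (mod 4), a square root of 173 is 173^((211+1)/4) = 173^53 mod 211.
Repeated squaring: 173^2≡178, 173^4≡34, 173^8≡101, 173^16≡73, 173^32≡54 (mod 211).
173^53 = 173^(32+16+4+1) ≡ 54 (mod 211).
Check: 54² = 2916 ≡ 173 (mod 211). The two roots are 54 and 157.

54, 157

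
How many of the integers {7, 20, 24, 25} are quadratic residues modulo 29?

(7/29) = +1 → QR.
(20/29) = +1 → QR.
(24/29) = +1 → QR.
(25/29) = +1 → QR.
Total quadratic residues among the 4: 4.

4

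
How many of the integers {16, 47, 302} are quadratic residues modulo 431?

(16/431) = +1 → QR.
(47/431) = -1 → non-residue.
(302/431) = +1 → QR.
Total quadratic residues among the 3: 2.

2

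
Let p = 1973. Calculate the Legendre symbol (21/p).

1

Reciprocity: 21 ≡ 1 and 1973 ≡ 1 (mod 4), so (21/1973) = +(1973/21).
Reduce top mod 21: now compute (20/21).
Pull out 2^2: since 21 ≡ 5 (mod 8), (2/21) = -1, so (2/21)^2 = +1.
Reciprocity: 5 ≡ 1 and 21 ≡ 1 (mod 4), so (5/21) = +(21/5).
Reduce top mod 5: now compute (1/5).
Reached (1/5) = 1. Collecting the sign flips along the way, the symbol is +1.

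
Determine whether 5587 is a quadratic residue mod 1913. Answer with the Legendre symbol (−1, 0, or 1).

-1

First reduce: 5587 ≡ 1761 (mod 1913).
Reciprocity: 1761 ≡ 1 and 1913 ≡ 1 (mod 4), so (1761/1913) = +(1913/1761).
Reduce top mod 1761: now compute (152/1761).
Pull out 2^3: since 1761 ≡ 1 (mod 8), (2/1761) = +1, so (2/1761)^3 = +1.
Reciprocity: 19 ≡ 3 and 1761 ≡ 1 (mod 4), so (19/1761) = +(1761/19).
Reduce top mod 19: now compute (13/19).
Reciprocity: 13 ≡ 1 and 19 ≡ 3 (mod 4), so (13/19) = +(19/13).
Reduce top mod 13: now compute (6/13).
Pull out 2: since 13 ≡ 5 (mod 8), (2/13) = -1.
Reciprocity: 3 ≡ 3 and 13 ≡ 1 (mod 4), so (3/13) = +(13/3).
Reduce top mod 3: now compute (1/3).
Reached (1/3) = 1. Collecting the sign flips along the way, the symbol is -1.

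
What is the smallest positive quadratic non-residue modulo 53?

(2/53) = −1, so 2 is the smallest positive non-residue mod 53.

2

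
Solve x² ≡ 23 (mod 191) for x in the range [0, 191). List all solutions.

65, 126

Since 191 ≡ 3 (mod 4), a square root of 23 is 23^((191+1)/4) = 23^48 mod 191.
Repeated squaring: 23^2≡147, 23^4≡26, 23^8≡103, 23^16≡104, 23^32≡120 (mod 191).
23^48 = 23^(32+16) ≡ 65 (mod 191).
Check: 65² = 4225 ≡ 23 (mod 191). The two roots are 65 and 126.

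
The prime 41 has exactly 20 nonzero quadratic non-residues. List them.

Square k = 1,…,20 (k and 41−k give the same square):
1²=1, 2²=4, 3²=9, 4²=16, 5²=25, 6²=36, 7²≡8, 8²≡23, 9²≡40, 10²≡18, 11²≡39, 12²≡21, 13²≡5, 14²≡32, 15²≡20, 16²≡10, 17²≡2, 18²≡37, 19²≡33, 20²≡31 (mod 41).
The residues are {1, 2, 4, 5, 8, 9, 10, 16, 18, 20, 21, 23, 25, 31, 32, 33, 36, 37, 39, 40}; the non-residues are the remaining 20 nonzero classes.

3 6 7 11 12 13 14 15 17 19 22 24 26 27 28 29 30 34 35 38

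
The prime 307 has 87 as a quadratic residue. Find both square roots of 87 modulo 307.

Since 307 ≡ 3 (mod 4), a square root of 87 is 87^((307+1)/4) = 87^77 mod 307.
Repeated squaring: 87^2≡201, 87^4≡184, 87^8≡86, 87^16≡28, 87^32≡170, 87^64≡42 (mod 307).
87^77 = 87^(64+8+4+1) ≡ 209 (mod 307).
Check: 209² = 43681 ≡ 87 (mod 307). The two roots are 98 and 209.

98, 209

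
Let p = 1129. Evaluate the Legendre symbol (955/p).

Euler's criterion: (955/1129) ≡ 955^564 (mod 1129).
955^2 ≡ 922 (mod 1129)
955^4 ≡ 1076 (mod 1129)
955^8 ≡ 551 (mod 1129)
955^16 ≡ 1029 (mod 1129)
955^32 ≡ 968 (mod 1129)
955^64 ≡ 1083 (mod 1129)
955^128 ≡ 987 (mod 1129)
955^256 ≡ 971 (mod 1129)
955^512 ≡ 126 (mod 1129)
955^564 = 955^(512+32+16+4) ≡ 1128 (mod 1129).
Result is 1128 ≡ −1, so (955/1129) = −1.

-1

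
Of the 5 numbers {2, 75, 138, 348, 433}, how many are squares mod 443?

(2/443) = -1 → non-residue.
(75/443) = +1 → QR.
(138/443) = +1 → QR.
(348/443) = -1 → non-residue.
(433/443) = -1 → non-residue.
Total quadratic residues among the 5: 2.

2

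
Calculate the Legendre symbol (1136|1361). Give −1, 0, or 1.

Pull out 2^4: since 1361 ≡ 1 (mod 8), (2/1361) = +1, so (2/1361)^4 = +1.
Reciprocity: 71 ≡ 3 and 1361 ≡ 1 (mod 4), so (71/1361) = +(1361/71).
Reduce top mod 71: now compute (12/71).
Pull out 2^2: since 71 ≡ 7 (mod 8), (2/71) = +1, so (2/71)^2 = +1.
Reciprocity: 3 ≡ 3 and 71 ≡ 3 (mod 4), so (3/71) = −(71/3).
Reduce top mod 3: now compute (2/3).
Pull out 2: since 3 ≡ 3 (mod 8), (2/3) = -1.
Reached (1/3) = 1. Collecting the sign flips along the way, the symbol is +1.

1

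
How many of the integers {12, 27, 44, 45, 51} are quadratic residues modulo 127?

(12/127) = -1 → non-residue.
(27/127) = -1 → non-residue.
(44/127) = +1 → QR.
(45/127) = -1 → non-residue.
(51/127) = -1 → non-residue.
Total quadratic residues among the 5: 1.

1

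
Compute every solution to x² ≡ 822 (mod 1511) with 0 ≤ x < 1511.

62, 1449

Since 1511 ≡ 3 (mod 4), a square root of 822 is 822^((1511+1)/4) = 822^378 mod 1511.
Repeated squaring: 822^2≡267, 822^4≡272, 822^8≡1456, 822^16≡3, 822^32≡9, 822^64≡81, 822^128≡517, 822^256≡1353 (mod 1511).
822^378 = 822^(256+64+32+16+8+2) ≡ 62 (mod 1511).
Check: 62² = 3844 ≡ 822 (mod 1511). The two roots are 62 and 1449.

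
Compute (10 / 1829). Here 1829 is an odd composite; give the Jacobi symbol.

-1

Pull out 2: since 1829 ≡ 5 (mod 8), (2/1829) = -1.
Reciprocity: 5 ≡ 1 and 1829 ≡ 1 (mod 4), so (5/1829) = +(1829/5).
Reduce top mod 5: now compute (4/5).
Pull out 2^2: since 5 ≡ 5 (mod 8), (2/5) = -1, so (2/5)^2 = +1.
Reached (1/5) = 1. Collecting the sign flips along the way, the symbol is -1.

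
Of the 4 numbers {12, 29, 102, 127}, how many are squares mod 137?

(12/137) = -1 → non-residue.
(29/137) = -1 → non-residue.
(102/137) = -1 → non-residue.
(127/137) = -1 → non-residue.
Total quadratic residues among the 4: 0.

0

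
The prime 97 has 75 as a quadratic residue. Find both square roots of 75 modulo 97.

97 ≡ 1 (mod 4), so we find a root by search.
Trying successive values, 47² = 2209 ≡ 75 (mod 97). The other root is 97 − 47 = 50.

47, 50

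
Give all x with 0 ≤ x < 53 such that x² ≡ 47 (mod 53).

10, 43

53 ≡ 1 (mod 4), so we find a root by search.
Trying successive values, 10² = 100 ≡ 47 (mod 53). The other root is 53 − 10 = 43.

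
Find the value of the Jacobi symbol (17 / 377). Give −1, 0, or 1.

-1

Reciprocity: 17 ≡ 1 and 377 ≡ 1 (mod 4), so (17/377) = +(377/17).
Reduce top mod 17: now compute (3/17).
Reciprocity: 3 ≡ 3 and 17 ≡ 1 (mod 4), so (3/17) = +(17/3).
Reduce top mod 3: now compute (2/3).
Pull out 2: since 3 ≡ 3 (mod 8), (2/3) = -1.
Reached (1/3) = 1. Collecting the sign flips along the way, the symbol is -1.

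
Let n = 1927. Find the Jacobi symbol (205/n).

Reciprocity: 205 ≡ 1 and 1927 ≡ 3 (mod 4), so (205/1927) = +(1927/205).
Reduce top mod 205: now compute (82/205).
Pull out 2: since 205 ≡ 5 (mod 8), (2/205) = -1.
Reciprocity: 41 ≡ 1 and 205 ≡ 1 (mod 4), so (41/205) = +(205/41).
Reduce top mod 41: now compute (0/41).
Top reduces to 0: gcd > 1, so the symbol is 0.

0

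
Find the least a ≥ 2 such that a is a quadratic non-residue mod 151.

3

(2/151) = +1, so 2 is a residue.
(3/151) = −1, so 3 is the smallest positive non-residue mod 151.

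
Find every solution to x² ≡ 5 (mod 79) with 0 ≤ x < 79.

20, 59

Since 79 ≡ 3 (mod 4), a square root of 5 is 5^((79+1)/4) = 5^20 mod 79.
Repeated squaring: 5^2≡25, 5^4≡72, 5^8≡49, 5^16≡31 (mod 79).
5^20 = 5^(16+4) ≡ 20 (mod 79).
Check: 20² = 400 ≡ 5 (mod 79). The two roots are 20 and 59.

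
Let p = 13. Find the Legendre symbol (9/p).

Reciprocity: 9 ≡ 1 and 13 ≡ 1 (mod 4), so (9/13) = +(13/9).
Reduce top mod 9: now compute (4/9).
Pull out 2^2: since 9 ≡ 1 (mod 8), (2/9) = +1, so (2/9)^2 = +1.
Reached (1/9) = 1. Collecting the sign flips along the way, the symbol is +1.

1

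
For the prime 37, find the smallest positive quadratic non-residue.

(2/37) = −1, so 2 is the smallest positive non-residue mod 37.

2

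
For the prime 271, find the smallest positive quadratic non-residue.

3

(2/271) = +1, so 2 is a residue.
(3/271) = −1, so 3 is the smallest positive non-residue mod 271.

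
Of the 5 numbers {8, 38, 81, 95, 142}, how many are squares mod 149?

(8/149) = -1 → non-residue.
(38/149) = -1 → non-residue.
(81/149) = +1 → QR.
(95/149) = +1 → QR.
(142/149) = +1 → QR.
Total quadratic residues among the 5: 3.

3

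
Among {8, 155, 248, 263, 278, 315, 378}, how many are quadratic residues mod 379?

(8/379) = -1 → non-residue.
(155/379) = -1 → non-residue.
(248/379) = +1 → QR.
(263/379) = +1 → QR.
(278/379) = -1 → non-residue.
(315/379) = -1 → non-residue.
(378/379) = -1 → non-residue.
Total quadratic residues among the 7: 2.

2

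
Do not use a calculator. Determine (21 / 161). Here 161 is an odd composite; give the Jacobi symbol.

0

Reciprocity: 21 ≡ 1 and 161 ≡ 1 (mod 4), so (21/161) = +(161/21).
Reduce top mod 21: now compute (14/21).
Pull out 2: since 21 ≡ 5 (mod 8), (2/21) = -1.
Reciprocity: 7 ≡ 3 and 21 ≡ 1 (mod 4), so (7/21) = +(21/7).
Reduce top mod 7: now compute (0/7).
Top reduces to 0: gcd > 1, so the symbol is 0.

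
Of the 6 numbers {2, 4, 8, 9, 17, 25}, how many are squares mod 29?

3

(2/29) = -1 → non-residue.
(4/29) = +1 → QR.
(8/29) = -1 → non-residue.
(9/29) = +1 → QR.
(17/29) = -1 → non-residue.
(25/29) = +1 → QR.
Total quadratic residues among the 6: 3.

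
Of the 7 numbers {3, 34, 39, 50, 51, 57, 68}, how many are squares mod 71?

(3/71) = +1 → QR.
(34/71) = -1 → non-residue.
(39/71) = -1 → non-residue.
(50/71) = +1 → QR.
(51/71) = -1 → non-residue.
(57/71) = +1 → QR.
(68/71) = -1 → non-residue.
Total quadratic residues among the 7: 3.

3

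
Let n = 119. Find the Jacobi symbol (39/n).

Reciprocity: 39 ≡ 3 and 119 ≡ 3 (mod 4), so (39/119) = −(119/39).
Reduce top mod 39: now compute (2/39).
Pull out 2: since 39 ≡ 7 (mod 8), (2/39) = +1.
Reached (1/39) = 1. Collecting the sign flips along the way, the symbol is -1.

-1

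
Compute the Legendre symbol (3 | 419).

1

Euler's criterion: (3/419) ≡ 3^209 (mod 419).
3^2 ≡ 9 (mod 419)
3^4 ≡ 81 (mod 419)
3^8 ≡ 276 (mod 419)
3^16 ≡ 337 (mod 419)
3^32 ≡ 20 (mod 419)
3^64 ≡ 400 (mod 419)
3^128 ≡ 361 (mod 419)
3^209 = 3^(128+64+16+1) ≡ 1 (mod 419).
Result is 1, so (3/419) = 1.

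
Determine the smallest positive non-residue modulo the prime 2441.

(2/2441) = +1, so 2 is a residue.
(3/2441) = −1, so 3 is the smallest positive non-residue mod 2441.

3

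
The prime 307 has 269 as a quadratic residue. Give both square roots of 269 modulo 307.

Since 307 ≡ 3 (mod 4), a square root of 269 is 269^((307+1)/4) = 269^77 mod 307.
Repeated squaring: 269^2≡216, 269^4≡299, 269^8≡64, 269^16≡105, 269^32≡280, 269^64≡115 (mod 307).
269^77 = 269^(64+8+4+1) ≡ 24 (mod 307).
Check: 24² = 576 ≡ 269 (mod 307). The two roots are 24 and 283.

24, 283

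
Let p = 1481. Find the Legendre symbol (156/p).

-1

Pull out 2^2: since 1481 ≡ 1 (mod 8), (2/1481) = +1, so (2/1481)^2 = +1.
Reciprocity: 39 ≡ 3 and 1481 ≡ 1 (mod 4), so (39/1481) = +(1481/39).
Reduce top mod 39: now compute (38/39).
Pull out 2: since 39 ≡ 7 (mod 8), (2/39) = +1.
Reciprocity: 19 ≡ 3 and 39 ≡ 3 (mod 4), so (19/39) = −(39/19).
Reduce top mod 19: now compute (1/19).
Reached (1/19) = 1. Collecting the sign flips along the way, the symbol is -1.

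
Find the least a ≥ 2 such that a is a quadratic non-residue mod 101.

(2/101) = −1, so 2 is the smallest positive non-residue mod 101.

2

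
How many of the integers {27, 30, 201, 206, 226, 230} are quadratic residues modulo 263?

(27/263) = +1 → QR.
(30/263) = -1 → non-residue.
(201/263) = -1 → non-residue.
(206/263) = +1 → QR.
(226/263) = -1 → non-residue.
(230/263) = -1 → non-residue.
Total quadratic residues among the 6: 2.

2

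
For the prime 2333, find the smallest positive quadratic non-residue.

2

(2/2333) = −1, so 2 is the smallest positive non-residue mod 2333.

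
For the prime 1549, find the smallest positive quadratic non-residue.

(2/1549) = −1, so 2 is the smallest positive non-residue mod 1549.

2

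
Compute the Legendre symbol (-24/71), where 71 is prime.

-1

First reduce: -24 ≡ 47 (mod 71).
Reciprocity: 47 ≡ 3 and 71 ≡ 3 (mod 4), so (47/71) = −(71/47).
Reduce top mod 47: now compute (24/47).
Pull out 2^3: since 47 ≡ 7 (mod 8), (2/47) = +1, so (2/47)^3 = +1.
Reciprocity: 3 ≡ 3 and 47 ≡ 3 (mod 4), so (3/47) = −(47/3).
Reduce top mod 3: now compute (2/3).
Pull out 2: since 3 ≡ 3 (mod 8), (2/3) = -1.
Reached (1/3) = 1. Collecting the sign flips along the way, the symbol is -1.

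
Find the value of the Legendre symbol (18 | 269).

-1

Pull out 2: since 269 ≡ 5 (mod 8), (2/269) = -1.
Reciprocity: 9 ≡ 1 and 269 ≡ 1 (mod 4), so (9/269) = +(269/9).
Reduce top mod 9: now compute (8/9).
Pull out 2^3: since 9 ≡ 1 (mod 8), (2/9) = +1, so (2/9)^3 = +1.
Reached (1/9) = 1. Collecting the sign flips along the way, the symbol is -1.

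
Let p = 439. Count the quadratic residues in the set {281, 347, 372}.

(281/439) = +1 → QR.
(347/439) = +1 → QR.
(372/439) = +1 → QR.
Total quadratic residues among the 3: 3.

3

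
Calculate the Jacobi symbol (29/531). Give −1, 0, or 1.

Reciprocity: 29 ≡ 1 and 531 ≡ 3 (mod 4), so (29/531) = +(531/29).
Reduce top mod 29: now compute (9/29).
Reciprocity: 9 ≡ 1 and 29 ≡ 1 (mod 4), so (9/29) = +(29/9).
Reduce top mod 9: now compute (2/9).
Pull out 2: since 9 ≡ 1 (mod 8), (2/9) = +1.
Reached (1/9) = 1. Collecting the sign flips along the way, the symbol is +1.

1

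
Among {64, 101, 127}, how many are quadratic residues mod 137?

(64/137) = +1 → QR.
(101/137) = +1 → QR.
(127/137) = -1 → non-residue.
Total quadratic residues among the 3: 2.

2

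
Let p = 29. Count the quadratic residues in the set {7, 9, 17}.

2

(7/29) = +1 → QR.
(9/29) = +1 → QR.
(17/29) = -1 → non-residue.
Total quadratic residues among the 3: 2.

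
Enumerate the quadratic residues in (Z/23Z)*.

Square k = 1,…,11 (k and 23−k give the same square):
1²=1, 2²=4, 3²=9, 4²=16, 5²≡2, 6²≡13, 7²≡3, 8²≡18, 9²≡12, 10²≡8, 11²≡6 (mod 23).
So the quadratic residues mod 23 are {1, 2, 3, 4, 6, 8, 9, 12, 13, 16, 18}.

1, 2, 3, 4, 6, 8, 9, 12, 13, 16, 18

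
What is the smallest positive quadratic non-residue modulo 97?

(2/97) = +1, so 2 is a residue.
(3/97) = +1, so 3 is a residue.
(4/97) = +1, so 4 is a residue.
(5/97) = −1, so 5 is the smallest positive non-residue mod 97.

5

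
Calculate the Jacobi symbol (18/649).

Pull out 2: since 649 ≡ 1 (mod 8), (2/649) = +1.
Reciprocity: 9 ≡ 1 and 649 ≡ 1 (mod 4), so (9/649) = +(649/9).
Reduce top mod 9: now compute (1/9).
Reached (1/9) = 1. Collecting the sign flips along the way, the symbol is +1.

1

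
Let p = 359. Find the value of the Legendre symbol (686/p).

-1

Euler's criterion: (686/359) ≡ 327^179 (mod 359).
327^2 ≡ 306 (mod 359)
327^4 ≡ 296 (mod 359)
327^8 ≡ 20 (mod 359)
327^16 ≡ 41 (mod 359)
327^32 ≡ 245 (mod 359)
327^64 ≡ 72 (mod 359)
327^128 ≡ 158 (mod 359)
327^179 = 327^(128+32+16+2+1) ≡ 358 (mod 359).
Result is 358 ≡ −1, so (686/359) = −1.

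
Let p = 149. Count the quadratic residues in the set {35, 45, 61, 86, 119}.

(35/149) = +1 → QR.
(45/149) = +1 → QR.
(61/149) = +1 → QR.
(86/149) = +1 → QR.
(119/149) = +1 → QR.
Total quadratic residues among the 5: 5.

5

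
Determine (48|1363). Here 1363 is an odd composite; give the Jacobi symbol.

-1

Pull out 2^4: since 1363 ≡ 3 (mod 8), (2/1363) = -1, so (2/1363)^4 = +1.
Reciprocity: 3 ≡ 3 and 1363 ≡ 3 (mod 4), so (3/1363) = −(1363/3).
Reduce top mod 3: now compute (1/3).
Reached (1/3) = 1. Collecting the sign flips along the way, the symbol is -1.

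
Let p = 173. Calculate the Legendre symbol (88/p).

1

Pull out 2^3: since 173 ≡ 5 (mod 8), (2/173) = -1, so (2/173)^3 = -1.
Reciprocity: 11 ≡ 3 and 173 ≡ 1 (mod 4), so (11/173) = +(173/11).
Reduce top mod 11: now compute (8/11).
Pull out 2^3: since 11 ≡ 3 (mod 8), (2/11) = -1, so (2/11)^3 = -1.
Reached (1/11) = 1. Collecting the sign flips along the way, the symbol is +1.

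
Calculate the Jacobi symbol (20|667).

-1

Pull out 2^2: since 667 ≡ 3 (mod 8), (2/667) = -1, so (2/667)^2 = +1.
Reciprocity: 5 ≡ 1 and 667 ≡ 3 (mod 4), so (5/667) = +(667/5).
Reduce top mod 5: now compute (2/5).
Pull out 2: since 5 ≡ 5 (mod 8), (2/5) = -1.
Reached (1/5) = 1. Collecting the sign flips along the way, the symbol is -1.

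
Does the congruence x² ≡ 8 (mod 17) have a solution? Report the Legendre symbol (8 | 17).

1

Euler's criterion: (8/17) ≡ 8^8 (mod 17).
8^2 ≡ 13 (mod 17)
8^4 ≡ 16 (mod 17)
8^8 ≡ 1 (mod 17)
8^8 = 8^(8) ≡ 1 (mod 17).
Result is 1, so (8/17) = 1.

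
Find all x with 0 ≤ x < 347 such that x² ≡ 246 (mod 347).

Since 347 ≡ 3 (mod 4), a square root of 246 is 246^((347+1)/4) = 246^87 mod 347.
Repeated squaring: 246^2≡138, 246^4≡306, 246^8≡293, 246^16≡140, 246^32≡168, 246^64≡117 (mod 347).
246^87 = 246^(64+16+4+2+1) ≡ 196 (mod 347).
Check: 196² = 38416 ≡ 246 (mod 347). The two roots are 151 and 196.

151, 196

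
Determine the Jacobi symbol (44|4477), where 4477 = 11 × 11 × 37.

0

Pull out 2^2: since 4477 ≡ 5 (mod 8), (2/4477) = -1, so (2/4477)^2 = +1.
Reciprocity: 11 ≡ 3 and 4477 ≡ 1 (mod 4), so (11/4477) = +(4477/11).
Reduce top mod 11: now compute (0/11).
Top reduces to 0: gcd > 1, so the symbol is 0.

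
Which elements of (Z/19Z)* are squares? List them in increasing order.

Square k = 1,…,9 (k and 19−k give the same square):
1²=1, 2²=4, 3²=9, 4²=16, 5²≡6, 6²≡17, 7²≡11, 8²≡7, 9²≡5 (mod 19).
So the quadratic residues mod 19 are {1, 4, 5, 6, 7, 9, 11, 16, 17}.

1,4,5,6,7,9,11,16,17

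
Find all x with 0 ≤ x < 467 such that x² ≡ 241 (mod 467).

107, 360

Since 467 ≡ 3 (mod 4), a square root of 241 is 241^((467+1)/4) = 241^117 mod 467.
Repeated squaring: 241^2≡173, 241^4≡41, 241^8≡280, 241^16≡411, 241^32≡334, 241^64≡410 (mod 467).
241^117 = 241^(64+32+16+4+1) ≡ 360 (mod 467).
Check: 360² = 129600 ≡ 241 (mod 467). The two roots are 107 and 360.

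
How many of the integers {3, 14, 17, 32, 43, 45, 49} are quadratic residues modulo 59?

4

(3/59) = +1 → QR.
(14/59) = -1 → non-residue.
(17/59) = +1 → QR.
(32/59) = -1 → non-residue.
(43/59) = -1 → non-residue.
(45/59) = +1 → QR.
(49/59) = +1 → QR.
Total quadratic residues among the 7: 4.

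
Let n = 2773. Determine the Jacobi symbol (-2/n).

-1

First reduce: -2 ≡ 2771 (mod 2773).
Reciprocity: 2771 ≡ 3 and 2773 ≡ 1 (mod 4), so (2771/2773) = +(2773/2771).
Reduce top mod 2771: now compute (2/2771).
Pull out 2: since 2771 ≡ 3 (mod 8), (2/2771) = -1.
Reached (1/2771) = 1. Collecting the sign flips along the way, the symbol is -1.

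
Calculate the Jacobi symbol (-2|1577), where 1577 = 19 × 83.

1

First reduce: -2 ≡ 1575 (mod 1577).
Reciprocity: 1575 ≡ 3 and 1577 ≡ 1 (mod 4), so (1575/1577) = +(1577/1575).
Reduce top mod 1575: now compute (2/1575).
Pull out 2: since 1575 ≡ 7 (mod 8), (2/1575) = +1.
Reached (1/1575) = 1. Collecting the sign flips along the way, the symbol is +1.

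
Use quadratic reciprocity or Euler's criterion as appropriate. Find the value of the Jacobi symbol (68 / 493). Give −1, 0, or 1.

Pull out 2^2: since 493 ≡ 5 (mod 8), (2/493) = -1, so (2/493)^2 = +1.
Reciprocity: 17 ≡ 1 and 493 ≡ 1 (mod 4), so (17/493) = +(493/17).
Reduce top mod 17: now compute (0/17).
Top reduces to 0: gcd > 1, so the symbol is 0.

0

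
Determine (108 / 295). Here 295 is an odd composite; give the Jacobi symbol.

Pull out 2^2: since 295 ≡ 7 (mod 8), (2/295) = +1, so (2/295)^2 = +1.
Reciprocity: 27 ≡ 3 and 295 ≡ 3 (mod 4), so (27/295) = −(295/27).
Reduce top mod 27: now compute (25/27).
Reciprocity: 25 ≡ 1 and 27 ≡ 3 (mod 4), so (25/27) = +(27/25).
Reduce top mod 25: now compute (2/25).
Pull out 2: since 25 ≡ 1 (mod 8), (2/25) = +1.
Reached (1/25) = 1. Collecting the sign flips along the way, the symbol is -1.

-1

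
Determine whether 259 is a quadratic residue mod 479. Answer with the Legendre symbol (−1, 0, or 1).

Euler's criterion: (259/479) ≡ 259^239 (mod 479).
259^2 ≡ 21 (mod 479)
259^4 ≡ 441 (mod 479)
259^8 ≡ 7 (mod 479)
259^16 ≡ 49 (mod 479)
259^32 ≡ 6 (mod 479)
259^64 ≡ 36 (mod 479)
259^128 ≡ 338 (mod 479)
259^239 = 259^(128+64+32+8+4+2+1) ≡ 478 (mod 479).
Result is 478 ≡ −1, so (259/479) = −1.

-1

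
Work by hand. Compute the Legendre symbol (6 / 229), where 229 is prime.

-1

Euler's criterion: (6/229) ≡ 6^114 (mod 229).
6^2 ≡ 36 (mod 229)
6^4 ≡ 151 (mod 229)
6^8 ≡ 130 (mod 229)
6^16 ≡ 183 (mod 229)
6^32 ≡ 55 (mod 229)
6^64 ≡ 48 (mod 229)
6^114 = 6^(64+32+16+2) ≡ 228 (mod 229).
Result is 228 ≡ −1, so (6/229) = −1.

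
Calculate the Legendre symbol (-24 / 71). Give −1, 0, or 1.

First reduce: -24 ≡ 47 (mod 71).
Reciprocity: 47 ≡ 3 and 71 ≡ 3 (mod 4), so (47/71) = −(71/47).
Reduce top mod 47: now compute (24/47).
Pull out 2^3: since 47 ≡ 7 (mod 8), (2/47) = +1, so (2/47)^3 = +1.
Reciprocity: 3 ≡ 3 and 47 ≡ 3 (mod 4), so (3/47) = −(47/3).
Reduce top mod 3: now compute (2/3).
Pull out 2: since 3 ≡ 3 (mod 8), (2/3) = -1.
Reached (1/3) = 1. Collecting the sign flips along the way, the symbol is -1.

-1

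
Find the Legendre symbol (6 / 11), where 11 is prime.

Pull out 2: since 11 ≡ 3 (mod 8), (2/11) = -1.
Reciprocity: 3 ≡ 3 and 11 ≡ 3 (mod 4), so (3/11) = −(11/3).
Reduce top mod 3: now compute (2/3).
Pull out 2: since 3 ≡ 3 (mod 8), (2/3) = -1.
Reached (1/3) = 1. Collecting the sign flips along the way, the symbol is -1.

-1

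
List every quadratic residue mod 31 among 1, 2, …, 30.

1,2,4,5,7,8,9,10,14,16,18,19,20,25,28

Square k = 1,…,15 (k and 31−k give the same square):
1²=1, 2²=4, 3²=9, 4²=16, 5²=25, 6²≡5, 7²≡18, 8²≡2, 9²≡19, 10²≡7, 11²≡28, 12²≡20, 13²≡14, 14²≡10, 15²≡8 (mod 31).
So the quadratic residues mod 31 are {1, 2, 4, 5, 7, 8, 9, 10, 14, 16, 18, 19, 20, 25, 28}.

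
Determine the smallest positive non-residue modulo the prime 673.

(2/673) = +1, so 2 is a residue.
(3/673) = +1, so 3 is a residue.
(4/673) = +1, so 4 is a residue.
(5/673) = −1, so 5 is the smallest positive non-residue mod 673.

5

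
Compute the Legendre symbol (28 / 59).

1

Pull out 2^2: since 59 ≡ 3 (mod 8), (2/59) = -1, so (2/59)^2 = +1.
Reciprocity: 7 ≡ 3 and 59 ≡ 3 (mod 4), so (7/59) = −(59/7).
Reduce top mod 7: now compute (3/7).
Reciprocity: 3 ≡ 3 and 7 ≡ 3 (mod 4), so (3/7) = −(7/3).
Reduce top mod 3: now compute (1/3).
Reached (1/3) = 1. Collecting the sign flips along the way, the symbol is +1.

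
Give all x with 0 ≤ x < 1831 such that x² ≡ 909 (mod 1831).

Since 1831 ≡ 3 (mod 4), a square root of 909 is 909^((1831+1)/4) = 909^458 mod 1831.
Repeated squaring: 909^2≡500, 909^4≡984, 909^8≡1488, 909^16≡465, 909^32≡167, 909^64≡424, 909^128≡338, 909^256≡722 (mod 1831).
909^458 = 909^(256+128+64+8+2) ≡ 1059 (mod 1831).
Check: 1059² = 1121481 ≡ 909 (mod 1831). The two roots are 772 and 1059.

772, 1059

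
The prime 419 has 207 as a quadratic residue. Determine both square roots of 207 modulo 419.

127, 292

Since 419 ≡ 3 (mod 4), a square root of 207 is 207^((419+1)/4) = 207^105 mod 419.
Repeated squaring: 207^2≡111, 207^4≡170, 207^8≡408, 207^16≡121, 207^32≡395, 207^64≡157 (mod 419).
207^105 = 207^(64+32+8+1) ≡ 292 (mod 419).
Check: 292² = 85264 ≡ 207 (mod 419). The two roots are 127 and 292.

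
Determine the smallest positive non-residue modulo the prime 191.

7

(2/191) = +1, so 2 is a residue.
(3/191) = +1, so 3 is a residue.
(4/191) = +1, so 4 is a residue.
(5/191) = +1, so 5 is a residue.
(6/191) = +1, so 6 is a residue.
(7/191) = −1, so 7 is the smallest positive non-residue mod 191.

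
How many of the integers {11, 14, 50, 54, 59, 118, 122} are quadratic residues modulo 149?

2

(11/149) = -1 → non-residue.
(14/149) = -1 → non-residue.
(50/149) = -1 → non-residue.
(54/149) = +1 → QR.
(59/149) = -1 → non-residue.
(118/149) = +1 → QR.
(122/149) = -1 → non-residue.
Total quadratic residues among the 7: 2.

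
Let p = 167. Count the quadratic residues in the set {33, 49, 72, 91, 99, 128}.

5

(33/167) = +1 → QR.
(49/167) = +1 → QR.
(72/167) = +1 → QR.
(91/167) = -1 → non-residue.
(99/167) = +1 → QR.
(128/167) = +1 → QR.
Total quadratic residues among the 6: 5.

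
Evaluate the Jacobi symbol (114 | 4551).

Pull out 2: since 4551 ≡ 7 (mod 8), (2/4551) = +1.
Reciprocity: 57 ≡ 1 and 4551 ≡ 3 (mod 4), so (57/4551) = +(4551/57).
Reduce top mod 57: now compute (48/57).
Pull out 2^4: since 57 ≡ 1 (mod 8), (2/57) = +1, so (2/57)^4 = +1.
Reciprocity: 3 ≡ 3 and 57 ≡ 1 (mod 4), so (3/57) = +(57/3).
Reduce top mod 3: now compute (0/3).
Top reduces to 0: gcd > 1, so the symbol is 0.

0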